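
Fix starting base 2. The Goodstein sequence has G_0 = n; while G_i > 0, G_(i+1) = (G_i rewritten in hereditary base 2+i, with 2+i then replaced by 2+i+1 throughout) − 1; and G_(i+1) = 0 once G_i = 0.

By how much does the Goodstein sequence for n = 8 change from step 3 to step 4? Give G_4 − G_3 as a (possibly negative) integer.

(0) 8|_2 = 2^(2 + 1) ↦ 3^(3 + 1)|_3 = 81 ⇒ 80
(1) 80|_3 = 2·3^3 + 2·3^2 + 2·3 + 2 ↦ 2·4^4 + 2·4^2 + 2·4 + 2|_4 = 554 ⇒ 553
(2) 553|_4 = 2·4^4 + 2·4^2 + 2·4 + 1 ↦ 2·5^5 + 2·5^2 + 2·5 + 1|_5 = 6311 ⇒ 6310
(3) 6310|_5 = 2·5^5 + 2·5^2 + 2·5 ↦ 2·6^6 + 2·6^2 + 2·6|_6 = 93396 ⇒ 93395

87085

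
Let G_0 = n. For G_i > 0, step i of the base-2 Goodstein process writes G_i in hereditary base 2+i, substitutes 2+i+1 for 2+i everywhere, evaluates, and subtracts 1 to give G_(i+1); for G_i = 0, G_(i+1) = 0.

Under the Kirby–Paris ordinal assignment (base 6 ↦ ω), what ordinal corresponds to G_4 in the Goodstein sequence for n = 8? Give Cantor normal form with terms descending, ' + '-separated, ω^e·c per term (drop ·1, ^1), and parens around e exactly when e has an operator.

[0] 8 ≡ 2^(2 + 1) (base 2). Lift 3: 81. −1: 80.
[1] 80 ≡ 2·3^3 + 2·3^2 + 2·3 + 2 (base 3). Lift 4: 554. −1: 553.
[2] 553 ≡ 2·4^4 + 2·4^2 + 2·4 + 1 (base 4). Lift 5: 6311. −1: 6310.
[3] 6310 ≡ 2·5^5 + 2·5^2 + 2·5 (base 5). Lift 6: 93396. −1: 93395.
[4] 93395 ≡ 2·6^6 + 2·6^2 + 6 + 5 (base 6). Lift 7: 1647196. −1: 1647195.

ω^ω·2 + ω^2·2 + ω + 5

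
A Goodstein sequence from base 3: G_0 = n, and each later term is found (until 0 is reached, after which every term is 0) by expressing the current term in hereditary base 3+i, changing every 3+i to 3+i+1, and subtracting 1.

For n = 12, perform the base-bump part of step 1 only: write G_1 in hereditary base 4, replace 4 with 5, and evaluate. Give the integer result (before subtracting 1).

G_0 = 12. HB_3(12) = 3^2 + 3. Bump = 20. G_1 = 19.
G_1 = 19. HB_4(19) = 4^2 + 3. Bump = 28. G_2 = 27.

28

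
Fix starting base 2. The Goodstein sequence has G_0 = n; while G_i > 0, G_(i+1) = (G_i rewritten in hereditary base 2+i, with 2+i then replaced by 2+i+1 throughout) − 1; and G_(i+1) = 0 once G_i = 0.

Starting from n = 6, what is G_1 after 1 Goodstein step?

29

base 2: 6 = 2^2 + 2; at 3: 3^3 + 3 = 30; next = 29
base 3: 29 = 3^3 + 2; at 4: 4^4 + 2 = 258; next = 257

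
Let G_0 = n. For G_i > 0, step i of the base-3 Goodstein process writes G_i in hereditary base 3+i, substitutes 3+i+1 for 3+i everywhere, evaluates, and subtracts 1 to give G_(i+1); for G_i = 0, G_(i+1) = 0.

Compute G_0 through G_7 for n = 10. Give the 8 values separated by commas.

10, 16, 24, 27, 30, 33, 36, 39

i=0: 10 = 3^2 + 1 (b=3); 3→4: 4^2 + 1 = 17; 17−1 = 16
i=1: 16 = 4^2 (b=4); 4→5: 5^2 = 25; 25−1 = 24
i=2: 24 = 4·5 + 4 (b=5); 5→6: 4·6 + 4 = 28; 28−1 = 27
i=3: 27 = 4·6 + 3 (b=6); 6→7: 4·7 + 3 = 31; 31−1 = 30
i=4: 30 = 4·7 + 2 (b=7); 7→8: 4·8 + 2 = 34; 34−1 = 33
i=5: 33 = 4·8 + 1 (b=8); 8→9: 4·9 + 1 = 37; 37−1 = 36
i=6: 36 = 4·9 (b=9); 9→10: 4·10 = 40; 40−1 = 39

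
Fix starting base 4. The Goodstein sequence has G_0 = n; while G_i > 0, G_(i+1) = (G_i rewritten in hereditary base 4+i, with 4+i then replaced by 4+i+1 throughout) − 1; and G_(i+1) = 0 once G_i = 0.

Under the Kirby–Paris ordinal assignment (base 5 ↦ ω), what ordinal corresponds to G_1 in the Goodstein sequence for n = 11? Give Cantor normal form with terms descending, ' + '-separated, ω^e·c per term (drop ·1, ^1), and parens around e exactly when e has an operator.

11 —HB4→ 2·4 + 3 —bump→ 2·5 + 3 = 13 —(−1)→ 12
12 —HB5→ 2·5 + 2 —bump→ 2·6 + 2 = 14 —(−1)→ 13

ω·2 + 2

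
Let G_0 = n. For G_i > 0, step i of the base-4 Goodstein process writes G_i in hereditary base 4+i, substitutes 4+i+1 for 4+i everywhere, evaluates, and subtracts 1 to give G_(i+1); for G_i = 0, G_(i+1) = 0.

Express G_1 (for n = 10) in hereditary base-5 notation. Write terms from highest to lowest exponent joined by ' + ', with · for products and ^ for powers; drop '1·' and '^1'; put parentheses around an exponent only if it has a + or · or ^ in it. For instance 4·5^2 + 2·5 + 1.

base 4: 10 = 2·4 + 2; at 5: 2·5 + 2 = 12; next = 11
base 5: 11 = 2·5 + 1; at 6: 2·6 + 1 = 13; next = 12

2·5 + 1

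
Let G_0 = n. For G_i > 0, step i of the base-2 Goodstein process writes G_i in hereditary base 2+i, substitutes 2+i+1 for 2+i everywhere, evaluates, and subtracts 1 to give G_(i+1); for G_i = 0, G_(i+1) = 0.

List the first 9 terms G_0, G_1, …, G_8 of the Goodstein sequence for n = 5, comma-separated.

5, 27, 255, 467, 775, 1197, 1751, 2454, 3325

i=0: 5 = 2^2 + 1 (b=2); 2→3: 3^3 + 1 = 28; 28−1 = 27
i=1: 27 = 3^3 (b=3); 3→4: 4^4 = 256; 256−1 = 255
i=2: 255 = 3·4^3 + 3·4^2 + 3·4 + 3 (b=4); 4→5: 3·5^3 + 3·5^2 + 3·5 + 3 = 468; 468−1 = 467
i=3: 467 = 3·5^3 + 3·5^2 + 3·5 + 2 (b=5); 5→6: 3·6^3 + 3·6^2 + 3·6 + 2 = 776; 776−1 = 775
i=4: 775 = 3·6^3 + 3·6^2 + 3·6 + 1 (b=6); 6→7: 3·7^3 + 3·7^2 + 3·7 + 1 = 1198; 1198−1 = 1197
i=5: 1197 = 3·7^3 + 3·7^2 + 3·7 (b=7); 7→8: 3·8^3 + 3·8^2 + 3·8 = 1752; 1752−1 = 1751
i=6: 1751 = 3·8^3 + 3·8^2 + 2·8 + 7 (b=8); 8→9: 3·9^3 + 3·9^2 + 2·9 + 7 = 2455; 2455−1 = 2454
i=7: 2454 = 3·9^3 + 3·9^2 + 2·9 + 6 (b=9); 9→10: 3·10^3 + 3·10^2 + 2·10 + 6 = 3326; 3326−1 = 3325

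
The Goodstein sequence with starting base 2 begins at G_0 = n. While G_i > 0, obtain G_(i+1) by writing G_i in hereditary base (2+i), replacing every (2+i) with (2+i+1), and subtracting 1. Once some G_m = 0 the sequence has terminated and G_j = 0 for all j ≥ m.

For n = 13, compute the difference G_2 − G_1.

i=0: 13 = 2^(2 + 1) + 2^2 + 1 (b=2); 2→3: 3^(3 + 1) + 3^3 + 1 = 109; 109−1 = 108
i=1: 108 = 3^(3 + 1) + 3^3 (b=3); 3→4: 4^(4 + 1) + 4^4 = 1280; 1280−1 = 1279

1171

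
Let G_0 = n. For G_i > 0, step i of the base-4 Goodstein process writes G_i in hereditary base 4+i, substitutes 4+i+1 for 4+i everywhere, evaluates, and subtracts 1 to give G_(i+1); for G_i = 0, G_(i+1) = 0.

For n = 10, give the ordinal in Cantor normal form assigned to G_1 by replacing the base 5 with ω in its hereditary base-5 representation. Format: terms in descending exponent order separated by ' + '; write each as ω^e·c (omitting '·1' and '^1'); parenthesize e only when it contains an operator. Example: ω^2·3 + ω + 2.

G_0=10  [base 4] 2·4 + 2  →[4↦5]→  2·5 + 2 = 12  −1 ⇒ G_1=11
G_1=11  [base 5] 2·5 + 1  →[5↦6]→  2·6 + 1 = 13  −1 ⇒ G_2=12

ω·2 + 1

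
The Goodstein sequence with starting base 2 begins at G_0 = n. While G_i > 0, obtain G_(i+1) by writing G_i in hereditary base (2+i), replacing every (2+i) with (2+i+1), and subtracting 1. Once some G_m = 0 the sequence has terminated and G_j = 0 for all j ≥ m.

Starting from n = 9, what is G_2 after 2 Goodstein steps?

i=0: 9 = 2^(2 + 1) + 1 (b=2); 2→3: 3^(3 + 1) + 1 = 82; 82−1 = 81
i=1: 81 = 3^(3 + 1) (b=3); 3→4: 4^(4 + 1) = 1024; 1024−1 = 1023
i=2: 1023 = 3·4^4 + 3·4^3 + 3·4^2 + 3·4 + 3 (b=4); 4→5: 3·5^5 + 3·5^3 + 3·5^2 + 3·5 + 3 = 9843; 9843−1 = 9842

1023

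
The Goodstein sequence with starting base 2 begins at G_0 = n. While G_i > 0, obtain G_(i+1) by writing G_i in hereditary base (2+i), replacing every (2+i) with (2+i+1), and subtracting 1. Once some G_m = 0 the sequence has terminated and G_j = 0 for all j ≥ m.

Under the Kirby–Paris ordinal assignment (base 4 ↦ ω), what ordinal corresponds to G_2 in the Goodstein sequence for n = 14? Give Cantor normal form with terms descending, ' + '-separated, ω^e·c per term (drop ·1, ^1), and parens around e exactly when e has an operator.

i=0: 14 = 2^(2 + 1) + 2^2 + 2 (b=2); 2→3: 3^(3 + 1) + 3^3 + 3 = 111; 111−1 = 110
i=1: 110 = 3^(3 + 1) + 3^3 + 2 (b=3); 3→4: 4^(4 + 1) + 4^4 + 2 = 1282; 1282−1 = 1281
i=2: 1281 = 4^(4 + 1) + 4^4 + 1 (b=4); 4→5: 5^(5 + 1) + 5^5 + 1 = 18751; 18751−1 = 18750

ω^(ω + 1) + ω^ω + 1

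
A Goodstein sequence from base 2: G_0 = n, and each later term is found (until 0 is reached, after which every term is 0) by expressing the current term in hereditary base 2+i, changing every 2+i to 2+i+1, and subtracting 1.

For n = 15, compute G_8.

step 0: 15 = 2^(2 + 1) + 2^2 + 2 + 1; sub 3 for 2: 3^(3 + 1) + 3^3 + 3 + 1; = 112; G_1 = 112−1 = 111
step 1: 111 = 3^(3 + 1) + 3^3 + 3; sub 4 for 3: 4^(4 + 1) + 4^4 + 4; = 1284; G_2 = 1284−1 = 1283
step 2: 1283 = 4^(4 + 1) + 4^4 + 3; sub 5 for 4: 5^(5 + 1) + 5^5 + 3; = 18753; G_3 = 18753−1 = 18752
step 3: 18752 = 5^(5 + 1) + 5^5 + 2; sub 6 for 5: 6^(6 + 1) + 6^6 + 2; = 326594; G_4 = 326594−1 = 326593
step 4: 326593 = 6^(6 + 1) + 6^6 + 1; sub 7 for 6: 7^(7 + 1) + 7^7 + 1; = 6588345; G_5 = 6588345−1 = 6588344
step 5: 6588344 = 7^(7 + 1) + 7^7; sub 8 for 7: 8^(8 + 1) + 8^8; = 150994944; G_6 = 150994944−1 = 150994943
step 6: 150994943 = 8^(8 + 1) + 7·8^7 + 7·8^6 + 7·8^5 + 7·8^4 + 7·8^3 + 7·8^2 + 7·8 + 7; sub 9 for 8: 9^(9 + 1) + 7·9^7 + 7·9^6 + 7·9^5 + 7·9^4 + 7·9^3 + 7·9^2 + 7·9 + 7; = 3524450281; G_7 = 3524450281−1 = 3524450280
step 7: 3524450280 = 9^(9 + 1) + 7·9^7 + 7·9^6 + 7·9^5 + 7·9^4 + 7·9^3 + 7·9^2 + 7·9 + 6; sub 10 for 9: 10^(10 + 1) + 7·10^7 + 7·10^6 + 7·10^5 + 7·10^4 + 7·10^3 + 7·10^2 + 7·10 + 6; = 100077777776; G_8 = 100077777776−1 = 100077777775
step 8: 100077777775 = 10^(10 + 1) + 7·10^7 + 7·10^6 + 7·10^5 + 7·10^4 + 7·10^3 + 7·10^2 + 7·10 + 5; sub 11 for 10: 11^(11 + 1) + 7·11^7 + 7·11^6 + 7·11^5 + 7·11^4 + 7·11^3 + 7·11^2 + 7·11 + 5; = 3138578427935; G_9 = 3138578427935−1 = 3138578427934

100077777775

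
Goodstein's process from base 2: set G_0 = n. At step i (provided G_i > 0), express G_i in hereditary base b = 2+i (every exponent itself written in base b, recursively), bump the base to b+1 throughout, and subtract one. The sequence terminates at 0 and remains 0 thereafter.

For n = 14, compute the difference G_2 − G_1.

1171

(0) 14|_2 = 2^(2 + 1) + 2^2 + 2 ↦ 3^(3 + 1) + 3^3 + 3|_3 = 111 ⇒ 110
(1) 110|_3 = 3^(3 + 1) + 3^3 + 2 ↦ 4^(4 + 1) + 4^4 + 2|_4 = 1282 ⇒ 1281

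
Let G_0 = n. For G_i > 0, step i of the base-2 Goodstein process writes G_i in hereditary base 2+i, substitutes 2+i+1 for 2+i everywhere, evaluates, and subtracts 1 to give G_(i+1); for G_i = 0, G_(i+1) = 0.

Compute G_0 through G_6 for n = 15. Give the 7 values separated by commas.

15, 111, 1283, 18752, 326593, 6588344, 150994943

base 2: 15 = 2^(2 + 1) + 2^2 + 2 + 1; at 3: 3^(3 + 1) + 3^3 + 3 + 1 = 112; next = 111
base 3: 111 = 3^(3 + 1) + 3^3 + 3; at 4: 4^(4 + 1) + 4^4 + 4 = 1284; next = 1283
base 4: 1283 = 4^(4 + 1) + 4^4 + 3; at 5: 5^(5 + 1) + 5^5 + 3 = 18753; next = 18752
base 5: 18752 = 5^(5 + 1) + 5^5 + 2; at 6: 6^(6 + 1) + 6^6 + 2 = 326594; next = 326593
base 6: 326593 = 6^(6 + 1) + 6^6 + 1; at 7: 7^(7 + 1) + 7^7 + 1 = 6588345; next = 6588344
base 7: 6588344 = 7^(7 + 1) + 7^7; at 8: 8^(8 + 1) + 8^8 = 150994944; next = 150994943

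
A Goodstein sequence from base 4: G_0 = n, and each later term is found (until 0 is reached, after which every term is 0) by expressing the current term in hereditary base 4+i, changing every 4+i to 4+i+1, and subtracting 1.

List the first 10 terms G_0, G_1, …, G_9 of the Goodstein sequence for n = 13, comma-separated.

13, 15, 17, 18, 19, 20, 21, 22, 23, 23

(0) 13|_4 = 3·4 + 1 ↦ 3·5 + 1|_5 = 16 ⇒ 15
(1) 15|_5 = 3·5 ↦ 3·6|_6 = 18 ⇒ 17
(2) 17|_6 = 2·6 + 5 ↦ 2·7 + 5|_7 = 19 ⇒ 18
(3) 18|_7 = 2·7 + 4 ↦ 2·8 + 4|_8 = 20 ⇒ 19
(4) 19|_8 = 2·8 + 3 ↦ 2·9 + 3|_9 = 21 ⇒ 20
(5) 20|_9 = 2·9 + 2 ↦ 2·10 + 2|_10 = 22 ⇒ 21
(6) 21|_10 = 2·10 + 1 ↦ 2·11 + 1|_11 = 23 ⇒ 22
(7) 22|_11 = 2·11 ↦ 2·12|_12 = 24 ⇒ 23
(8) 23|_12 = 12 + 11 ↦ 13 + 11|_13 = 24 ⇒ 23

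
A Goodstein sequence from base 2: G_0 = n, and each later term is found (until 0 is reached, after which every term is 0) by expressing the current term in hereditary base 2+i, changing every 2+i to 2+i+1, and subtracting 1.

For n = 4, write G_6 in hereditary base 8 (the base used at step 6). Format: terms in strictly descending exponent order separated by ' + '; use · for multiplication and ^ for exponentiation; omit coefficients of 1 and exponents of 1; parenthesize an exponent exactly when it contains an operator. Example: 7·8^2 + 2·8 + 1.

2·8^2 + 8 + 3

G_0 = 4. HB_2(4) = 2^2. Bump = 27. G_1 = 26.
G_1 = 26. HB_3(26) = 2·3^2 + 2·3 + 2. Bump = 42. G_2 = 41.
G_2 = 41. HB_4(41) = 2·4^2 + 2·4 + 1. Bump = 61. G_3 = 60.
G_3 = 60. HB_5(60) = 2·5^2 + 2·5. Bump = 84. G_4 = 83.
G_4 = 83. HB_6(83) = 2·6^2 + 6 + 5. Bump = 110. G_5 = 109.
G_5 = 109. HB_7(109) = 2·7^2 + 7 + 4. Bump = 140. G_6 = 139.
G_6 = 139. HB_8(139) = 2·8^2 + 8 + 3. Bump = 174. G_7 = 173.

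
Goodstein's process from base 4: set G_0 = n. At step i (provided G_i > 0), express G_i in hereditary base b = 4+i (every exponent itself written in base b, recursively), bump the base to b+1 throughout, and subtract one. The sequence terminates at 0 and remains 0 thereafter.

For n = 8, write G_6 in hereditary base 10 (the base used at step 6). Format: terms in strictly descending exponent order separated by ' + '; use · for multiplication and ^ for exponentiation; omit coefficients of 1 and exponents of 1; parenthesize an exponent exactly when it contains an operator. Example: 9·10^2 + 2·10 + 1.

9

G_0 = 8. HB_4(8) = 2·4. Bump = 10. G_1 = 9.
G_1 = 9. HB_5(9) = 5 + 4. Bump = 10. G_2 = 9.
G_2 = 9. HB_6(9) = 6 + 3. Bump = 10. G_3 = 9.
G_3 = 9. HB_7(9) = 7 + 2. Bump = 10. G_4 = 9.
G_4 = 9. HB_8(9) = 8 + 1. Bump = 10. G_5 = 9.
G_5 = 9. HB_9(9) = 9. Bump = 10. G_6 = 9.
G_6 = 9. HB_10(9) = 9. Bump = 9. G_7 = 8.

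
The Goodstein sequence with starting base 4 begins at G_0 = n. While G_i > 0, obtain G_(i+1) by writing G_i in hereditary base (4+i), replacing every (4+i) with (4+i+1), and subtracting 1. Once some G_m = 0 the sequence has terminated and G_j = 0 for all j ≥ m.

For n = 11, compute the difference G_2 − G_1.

step 0: 11 = 2·4 + 3; sub 5 for 4: 2·5 + 3; = 13; G_1 = 13−1 = 12
step 1: 12 = 2·5 + 2; sub 6 for 5: 2·6 + 2; = 14; G_2 = 14−1 = 13

1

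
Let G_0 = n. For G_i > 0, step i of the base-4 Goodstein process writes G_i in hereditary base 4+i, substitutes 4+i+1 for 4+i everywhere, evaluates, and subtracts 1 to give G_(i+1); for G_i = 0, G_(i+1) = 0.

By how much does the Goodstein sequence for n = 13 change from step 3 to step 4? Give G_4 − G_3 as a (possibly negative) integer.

1

base 4: 13 = 3·4 + 1; at 5: 3·5 + 1 = 16; next = 15
base 5: 15 = 3·5; at 6: 3·6 = 18; next = 17
base 6: 17 = 2·6 + 5; at 7: 2·7 + 5 = 19; next = 18
base 7: 18 = 2·7 + 4; at 8: 2·8 + 4 = 20; next = 19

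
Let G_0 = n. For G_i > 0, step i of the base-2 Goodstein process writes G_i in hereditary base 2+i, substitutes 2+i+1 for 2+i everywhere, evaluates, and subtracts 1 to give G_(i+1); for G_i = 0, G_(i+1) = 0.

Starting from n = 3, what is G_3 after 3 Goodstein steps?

2

(0) 3|_2 = 2 + 1 ↦ 3 + 1|_3 = 4 ⇒ 3
(1) 3|_3 = 3 ↦ 4|_4 = 4 ⇒ 3
(2) 3|_4 = 3 ↦ 3|_5 = 3 ⇒ 2
(3) 2|_5 = 2 ↦ 2|_6 = 2 ⇒ 1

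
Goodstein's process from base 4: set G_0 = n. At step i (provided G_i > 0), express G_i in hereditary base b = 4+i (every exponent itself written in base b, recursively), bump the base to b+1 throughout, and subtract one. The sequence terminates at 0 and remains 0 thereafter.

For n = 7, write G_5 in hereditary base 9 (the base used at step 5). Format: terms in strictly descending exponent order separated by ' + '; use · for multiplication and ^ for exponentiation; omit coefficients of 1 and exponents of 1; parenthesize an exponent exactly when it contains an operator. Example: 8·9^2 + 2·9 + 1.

6

step 0: 7 = 4 + 3; sub 5 for 4: 5 + 3; = 8; G_1 = 8−1 = 7
step 1: 7 = 5 + 2; sub 6 for 5: 6 + 2; = 8; G_2 = 8−1 = 7
step 2: 7 = 6 + 1; sub 7 for 6: 7 + 1; = 8; G_3 = 8−1 = 7
step 3: 7 = 7; sub 8 for 7: 8; = 8; G_4 = 8−1 = 7
step 4: 7 = 7; sub 9 for 8: 7; = 7; G_5 = 7−1 = 6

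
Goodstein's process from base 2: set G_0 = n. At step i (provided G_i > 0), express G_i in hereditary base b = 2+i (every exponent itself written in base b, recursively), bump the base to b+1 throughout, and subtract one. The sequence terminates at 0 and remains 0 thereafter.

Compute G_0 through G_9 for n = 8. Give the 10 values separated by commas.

8, 80, 553, 6310, 93395, 1647195, 33554571, 774841151, 20000000211, 570623341475

step 0: 8 = 2^(2 + 1); sub 3 for 2: 3^(3 + 1); = 81; G_1 = 81−1 = 80
step 1: 80 = 2·3^3 + 2·3^2 + 2·3 + 2; sub 4 for 3: 2·4^4 + 2·4^2 + 2·4 + 2; = 554; G_2 = 554−1 = 553
step 2: 553 = 2·4^4 + 2·4^2 + 2·4 + 1; sub 5 for 4: 2·5^5 + 2·5^2 + 2·5 + 1; = 6311; G_3 = 6311−1 = 6310
step 3: 6310 = 2·5^5 + 2·5^2 + 2·5; sub 6 for 5: 2·6^6 + 2·6^2 + 2·6; = 93396; G_4 = 93396−1 = 93395
step 4: 93395 = 2·6^6 + 2·6^2 + 6 + 5; sub 7 for 6: 2·7^7 + 2·7^2 + 7 + 5; = 1647196; G_5 = 1647196−1 = 1647195
step 5: 1647195 = 2·7^7 + 2·7^2 + 7 + 4; sub 8 for 7: 2·8^8 + 2·8^2 + 8 + 4; = 33554572; G_6 = 33554572−1 = 33554571
step 6: 33554571 = 2·8^8 + 2·8^2 + 8 + 3; sub 9 for 8: 2·9^9 + 2·9^2 + 9 + 3; = 774841152; G_7 = 774841152−1 = 774841151
step 7: 774841151 = 2·9^9 + 2·9^2 + 9 + 2; sub 10 for 9: 2·10^10 + 2·10^2 + 10 + 2; = 20000000212; G_8 = 20000000212−1 = 20000000211
step 8: 20000000211 = 2·10^10 + 2·10^2 + 10 + 1; sub 11 for 10: 2·11^11 + 2·11^2 + 11 + 1; = 570623341476; G_9 = 570623341476−1 = 570623341475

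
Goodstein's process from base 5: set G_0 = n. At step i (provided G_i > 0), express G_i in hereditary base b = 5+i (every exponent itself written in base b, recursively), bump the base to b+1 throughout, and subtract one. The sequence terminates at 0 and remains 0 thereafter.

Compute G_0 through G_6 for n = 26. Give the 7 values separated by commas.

step 0: 26 = 5^2 + 1; sub 6 for 5: 6^2 + 1; = 37; G_1 = 37−1 = 36
step 1: 36 = 6^2; sub 7 for 6: 7^2; = 49; G_2 = 49−1 = 48
step 2: 48 = 6·7 + 6; sub 8 for 7: 6·8 + 6; = 54; G_3 = 54−1 = 53
step 3: 53 = 6·8 + 5; sub 9 for 8: 6·9 + 5; = 59; G_4 = 59−1 = 58
step 4: 58 = 6·9 + 4; sub 10 for 9: 6·10 + 4; = 64; G_5 = 64−1 = 63
step 5: 63 = 6·10 + 3; sub 11 for 10: 6·11 + 3; = 69; G_6 = 69−1 = 68

26, 36, 48, 53, 58, 63, 68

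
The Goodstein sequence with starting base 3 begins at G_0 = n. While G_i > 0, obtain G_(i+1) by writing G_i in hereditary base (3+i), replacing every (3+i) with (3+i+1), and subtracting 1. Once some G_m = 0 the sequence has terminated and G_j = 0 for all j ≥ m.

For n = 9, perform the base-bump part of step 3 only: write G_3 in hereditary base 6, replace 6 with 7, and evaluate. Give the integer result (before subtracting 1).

22

9 —HB3→ 3^2 —bump→ 4^2 = 16 —(−1)→ 15
15 —HB4→ 3·4 + 3 —bump→ 3·5 + 3 = 18 —(−1)→ 17
17 —HB5→ 3·5 + 2 —bump→ 3·6 + 2 = 20 —(−1)→ 19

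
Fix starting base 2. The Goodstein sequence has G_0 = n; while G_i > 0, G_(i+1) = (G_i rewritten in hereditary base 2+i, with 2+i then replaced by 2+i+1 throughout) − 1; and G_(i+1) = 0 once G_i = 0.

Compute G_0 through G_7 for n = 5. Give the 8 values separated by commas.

(0) 5|_2 = 2^2 + 1 ↦ 3^3 + 1|_3 = 28 ⇒ 27
(1) 27|_3 = 3^3 ↦ 4^4|_4 = 256 ⇒ 255
(2) 255|_4 = 3·4^3 + 3·4^2 + 3·4 + 3 ↦ 3·5^3 + 3·5^2 + 3·5 + 3|_5 = 468 ⇒ 467
(3) 467|_5 = 3·5^3 + 3·5^2 + 3·5 + 2 ↦ 3·6^3 + 3·6^2 + 3·6 + 2|_6 = 776 ⇒ 775
(4) 775|_6 = 3·6^3 + 3·6^2 + 3·6 + 1 ↦ 3·7^3 + 3·7^2 + 3·7 + 1|_7 = 1198 ⇒ 1197
(5) 1197|_7 = 3·7^3 + 3·7^2 + 3·7 ↦ 3·8^3 + 3·8^2 + 3·8|_8 = 1752 ⇒ 1751
(6) 1751|_8 = 3·8^3 + 3·8^2 + 2·8 + 7 ↦ 3·9^3 + 3·9^2 + 2·9 + 7|_9 = 2455 ⇒ 2454

5, 27, 255, 467, 775, 1197, 1751, 2454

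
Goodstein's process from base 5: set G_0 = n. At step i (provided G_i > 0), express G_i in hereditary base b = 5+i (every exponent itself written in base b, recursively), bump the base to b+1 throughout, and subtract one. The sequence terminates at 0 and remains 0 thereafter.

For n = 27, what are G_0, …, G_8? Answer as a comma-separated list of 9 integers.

G_0 = 27. HB_5(27) = 5^2 + 2. Bump = 38. G_1 = 37.
G_1 = 37. HB_6(37) = 6^2 + 1. Bump = 50. G_2 = 49.
G_2 = 49. HB_7(49) = 7^2. Bump = 64. G_3 = 63.
G_3 = 63. HB_8(63) = 7·8 + 7. Bump = 70. G_4 = 69.
G_4 = 69. HB_9(69) = 7·9 + 6. Bump = 76. G_5 = 75.
G_5 = 75. HB_10(75) = 7·10 + 5. Bump = 82. G_6 = 81.
G_6 = 81. HB_11(81) = 7·11 + 4. Bump = 88. G_7 = 87.
G_7 = 87. HB_12(87) = 7·12 + 3. Bump = 94. G_8 = 93.

27, 37, 49, 63, 69, 75, 81, 87, 93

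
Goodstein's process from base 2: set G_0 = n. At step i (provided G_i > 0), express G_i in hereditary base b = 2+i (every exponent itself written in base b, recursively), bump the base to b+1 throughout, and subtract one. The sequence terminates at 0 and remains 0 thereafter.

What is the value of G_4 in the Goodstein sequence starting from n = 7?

46657

G_0 = 7. HB_2(7) = 2^2 + 2 + 1. Bump = 31. G_1 = 30.
G_1 = 30. HB_3(30) = 3^3 + 3. Bump = 260. G_2 = 259.
G_2 = 259. HB_4(259) = 4^4 + 3. Bump = 3128. G_3 = 3127.
G_3 = 3127. HB_5(3127) = 5^5 + 2. Bump = 46658. G_4 = 46657.
G_4 = 46657. HB_6(46657) = 6^6 + 1. Bump = 823544. G_5 = 823543.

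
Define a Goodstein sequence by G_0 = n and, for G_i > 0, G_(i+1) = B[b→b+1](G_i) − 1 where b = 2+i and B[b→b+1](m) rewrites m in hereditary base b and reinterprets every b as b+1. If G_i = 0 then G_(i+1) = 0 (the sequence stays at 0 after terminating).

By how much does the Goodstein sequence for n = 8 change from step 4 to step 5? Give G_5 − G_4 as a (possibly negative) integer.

1553800

step 0: 8 = 2^(2 + 1); sub 3 for 2: 3^(3 + 1); = 81; G_1 = 81−1 = 80
step 1: 80 = 2·3^3 + 2·3^2 + 2·3 + 2; sub 4 for 3: 2·4^4 + 2·4^2 + 2·4 + 2; = 554; G_2 = 554−1 = 553
step 2: 553 = 2·4^4 + 2·4^2 + 2·4 + 1; sub 5 for 4: 2·5^5 + 2·5^2 + 2·5 + 1; = 6311; G_3 = 6311−1 = 6310
step 3: 6310 = 2·5^5 + 2·5^2 + 2·5; sub 6 for 5: 2·6^6 + 2·6^2 + 2·6; = 93396; G_4 = 93396−1 = 93395
step 4: 93395 = 2·6^6 + 2·6^2 + 6 + 5; sub 7 for 6: 2·7^7 + 2·7^2 + 7 + 5; = 1647196; G_5 = 1647196−1 = 1647195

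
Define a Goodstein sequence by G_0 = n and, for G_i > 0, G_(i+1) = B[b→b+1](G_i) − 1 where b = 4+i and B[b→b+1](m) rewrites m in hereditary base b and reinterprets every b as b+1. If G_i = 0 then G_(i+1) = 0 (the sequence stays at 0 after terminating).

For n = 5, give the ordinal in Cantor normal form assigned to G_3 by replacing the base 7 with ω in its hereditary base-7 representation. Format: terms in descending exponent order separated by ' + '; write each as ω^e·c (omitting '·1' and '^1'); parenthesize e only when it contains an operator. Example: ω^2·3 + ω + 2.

4

base 4: 5 = 4 + 1; at 5: 5 + 1 = 6; next = 5
base 5: 5 = 5; at 6: 6 = 6; next = 5
base 6: 5 = 5; at 7: 5 = 5; next = 4
base 7: 4 = 4; at 8: 4 = 4; next = 3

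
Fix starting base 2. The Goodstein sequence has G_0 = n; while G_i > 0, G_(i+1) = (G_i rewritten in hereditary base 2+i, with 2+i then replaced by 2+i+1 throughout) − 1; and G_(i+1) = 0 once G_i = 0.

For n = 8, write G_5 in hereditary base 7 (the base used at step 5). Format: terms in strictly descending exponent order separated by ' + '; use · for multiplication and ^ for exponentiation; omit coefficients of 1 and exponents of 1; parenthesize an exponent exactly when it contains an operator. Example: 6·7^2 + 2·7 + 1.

[0] 8 ≡ 2^(2 + 1) (base 2). Lift 3: 81. −1: 80.
[1] 80 ≡ 2·3^3 + 2·3^2 + 2·3 + 2 (base 3). Lift 4: 554. −1: 553.
[2] 553 ≡ 2·4^4 + 2·4^2 + 2·4 + 1 (base 4). Lift 5: 6311. −1: 6310.
[3] 6310 ≡ 2·5^5 + 2·5^2 + 2·5 (base 5). Lift 6: 93396. −1: 93395.
[4] 93395 ≡ 2·6^6 + 2·6^2 + 6 + 5 (base 6). Lift 7: 1647196. −1: 1647195.
[5] 1647195 ≡ 2·7^7 + 2·7^2 + 7 + 4 (base 7). Lift 8: 33554572. −1: 33554571.

2·7^7 + 2·7^2 + 7 + 4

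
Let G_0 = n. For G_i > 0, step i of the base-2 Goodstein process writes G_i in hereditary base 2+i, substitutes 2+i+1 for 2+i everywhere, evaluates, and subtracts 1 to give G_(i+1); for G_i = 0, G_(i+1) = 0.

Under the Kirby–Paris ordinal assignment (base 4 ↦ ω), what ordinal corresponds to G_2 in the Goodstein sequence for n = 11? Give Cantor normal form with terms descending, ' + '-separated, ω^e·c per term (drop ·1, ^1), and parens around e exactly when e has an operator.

G_0 = 11. HB_2(11) = 2^(2 + 1) + 2 + 1. Bump = 85. G_1 = 84.
G_1 = 84. HB_3(84) = 3^(3 + 1) + 3. Bump = 1028. G_2 = 1027.

ω^(ω + 1) + 3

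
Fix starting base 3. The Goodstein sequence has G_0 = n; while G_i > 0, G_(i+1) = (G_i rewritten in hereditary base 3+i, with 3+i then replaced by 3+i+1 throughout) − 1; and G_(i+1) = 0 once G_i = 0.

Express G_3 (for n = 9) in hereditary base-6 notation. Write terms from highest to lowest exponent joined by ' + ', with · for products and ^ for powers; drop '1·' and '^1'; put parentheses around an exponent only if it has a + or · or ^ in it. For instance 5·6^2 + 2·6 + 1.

base 3: 9 = 3^2; at 4: 4^2 = 16; next = 15
base 4: 15 = 3·4 + 3; at 5: 3·5 + 3 = 18; next = 17
base 5: 17 = 3·5 + 2; at 6: 3·6 + 2 = 20; next = 19

3·6 + 1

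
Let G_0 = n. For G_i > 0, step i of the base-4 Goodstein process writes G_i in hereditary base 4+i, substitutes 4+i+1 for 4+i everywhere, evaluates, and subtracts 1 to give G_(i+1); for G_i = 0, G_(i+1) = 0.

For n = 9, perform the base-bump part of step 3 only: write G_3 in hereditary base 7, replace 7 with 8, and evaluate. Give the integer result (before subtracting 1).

[0] 9 ≡ 2·4 + 1 (base 4). Lift 5: 11. −1: 10.
[1] 10 ≡ 2·5 (base 5). Lift 6: 12. −1: 11.
[2] 11 ≡ 6 + 5 (base 6). Lift 7: 12. −1: 11.
[3] 11 ≡ 7 + 4 (base 7). Lift 8: 12. −1: 11.

12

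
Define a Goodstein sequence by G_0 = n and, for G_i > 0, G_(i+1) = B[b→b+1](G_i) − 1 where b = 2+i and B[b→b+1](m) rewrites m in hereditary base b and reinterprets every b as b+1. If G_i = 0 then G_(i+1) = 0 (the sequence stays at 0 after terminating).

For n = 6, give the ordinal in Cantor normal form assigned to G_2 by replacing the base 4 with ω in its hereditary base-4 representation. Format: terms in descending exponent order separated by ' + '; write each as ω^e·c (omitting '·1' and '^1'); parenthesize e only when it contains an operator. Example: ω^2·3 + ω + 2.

[0] 6 ≡ 2^2 + 2 (base 2). Lift 3: 30. −1: 29.
[1] 29 ≡ 3^3 + 2 (base 3). Lift 4: 258. −1: 257.
[2] 257 ≡ 4^4 + 1 (base 4). Lift 5: 3126. −1: 3125.

ω^ω + 1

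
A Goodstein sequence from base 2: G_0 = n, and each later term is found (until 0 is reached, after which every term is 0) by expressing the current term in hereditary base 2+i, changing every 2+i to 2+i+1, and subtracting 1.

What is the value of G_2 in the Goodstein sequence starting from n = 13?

1279

[0] 13 ≡ 2^(2 + 1) + 2^2 + 1 (base 2). Lift 3: 109. −1: 108.
[1] 108 ≡ 3^(3 + 1) + 3^3 (base 3). Lift 4: 1280. −1: 1279.
[2] 1279 ≡ 4^(4 + 1) + 3·4^3 + 3·4^2 + 3·4 + 3 (base 4). Lift 5: 16093. −1: 16092.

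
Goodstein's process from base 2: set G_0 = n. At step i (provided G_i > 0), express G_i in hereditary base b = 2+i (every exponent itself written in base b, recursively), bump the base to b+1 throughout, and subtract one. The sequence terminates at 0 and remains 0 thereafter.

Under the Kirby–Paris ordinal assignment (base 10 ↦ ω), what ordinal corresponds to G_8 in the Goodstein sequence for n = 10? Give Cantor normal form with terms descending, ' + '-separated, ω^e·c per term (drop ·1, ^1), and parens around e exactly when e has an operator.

ω^ω·5 + ω^5·5 + ω^4·5 + ω^3·5 + ω^2·5 + ω·5 + 1

(0) 10|_2 = 2^(2 + 1) + 2 ↦ 3^(3 + 1) + 3|_3 = 84 ⇒ 83
(1) 83|_3 = 3^(3 + 1) + 2 ↦ 4^(4 + 1) + 2|_4 = 1026 ⇒ 1025
(2) 1025|_4 = 4^(4 + 1) + 1 ↦ 5^(5 + 1) + 1|_5 = 15626 ⇒ 15625
(3) 15625|_5 = 5^(5 + 1) ↦ 6^(6 + 1)|_6 = 279936 ⇒ 279935
(4) 279935|_6 = 5·6^6 + 5·6^5 + 5·6^4 + 5·6^3 + 5·6^2 + 5·6 + 5 ↦ 5·7^7 + 5·7^5 + 5·7^4 + 5·7^3 + 5·7^2 + 5·7 + 5|_7 = 4215755 ⇒ 4215754
(5) 4215754|_7 = 5·7^7 + 5·7^5 + 5·7^4 + 5·7^3 + 5·7^2 + 5·7 + 4 ↦ 5·8^8 + 5·8^5 + 5·8^4 + 5·8^3 + 5·8^2 + 5·8 + 4|_8 = 84073324 ⇒ 84073323
(6) 84073323|_8 = 5·8^8 + 5·8^5 + 5·8^4 + 5·8^3 + 5·8^2 + 5·8 + 3 ↦ 5·9^9 + 5·9^5 + 5·9^4 + 5·9^3 + 5·9^2 + 5·9 + 3|_9 = 1937434593 ⇒ 1937434592
(7) 1937434592|_9 = 5·9^9 + 5·9^5 + 5·9^4 + 5·9^3 + 5·9^2 + 5·9 + 2 ↦ 5·10^10 + 5·10^5 + 5·10^4 + 5·10^3 + 5·10^2 + 5·10 + 2|_10 = 50000555552 ⇒ 50000555551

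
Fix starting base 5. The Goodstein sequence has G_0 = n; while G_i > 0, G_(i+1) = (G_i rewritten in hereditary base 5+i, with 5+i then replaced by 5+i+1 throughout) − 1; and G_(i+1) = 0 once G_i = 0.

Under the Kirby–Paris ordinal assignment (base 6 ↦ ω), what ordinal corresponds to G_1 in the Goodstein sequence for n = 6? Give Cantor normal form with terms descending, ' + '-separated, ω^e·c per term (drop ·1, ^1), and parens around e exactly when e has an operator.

ω

step 0: 6 = 5 + 1; sub 6 for 5: 6 + 1; = 7; G_1 = 7−1 = 6
step 1: 6 = 6; sub 7 for 6: 7; = 7; G_2 = 7−1 = 6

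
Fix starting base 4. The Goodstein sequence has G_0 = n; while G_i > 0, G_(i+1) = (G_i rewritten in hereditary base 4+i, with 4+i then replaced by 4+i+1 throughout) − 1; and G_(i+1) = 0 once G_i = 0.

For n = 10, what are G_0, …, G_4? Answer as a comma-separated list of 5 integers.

G_0 = 10. HB_4(10) = 2·4 + 2. Bump = 12. G_1 = 11.
G_1 = 11. HB_5(11) = 2·5 + 1. Bump = 13. G_2 = 12.
G_2 = 12. HB_6(12) = 2·6. Bump = 14. G_3 = 13.
G_3 = 13. HB_7(13) = 7 + 6. Bump = 14. G_4 = 13.

10, 11, 12, 13, 13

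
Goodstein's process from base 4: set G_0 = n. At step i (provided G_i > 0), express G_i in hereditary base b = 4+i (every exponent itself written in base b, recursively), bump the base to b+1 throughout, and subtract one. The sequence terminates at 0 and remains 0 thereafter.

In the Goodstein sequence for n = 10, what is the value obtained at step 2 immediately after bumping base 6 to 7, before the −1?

10 —HB4→ 2·4 + 2 —bump→ 2·5 + 2 = 12 —(−1)→ 11
11 —HB5→ 2·5 + 1 —bump→ 2·6 + 1 = 13 —(−1)→ 12

14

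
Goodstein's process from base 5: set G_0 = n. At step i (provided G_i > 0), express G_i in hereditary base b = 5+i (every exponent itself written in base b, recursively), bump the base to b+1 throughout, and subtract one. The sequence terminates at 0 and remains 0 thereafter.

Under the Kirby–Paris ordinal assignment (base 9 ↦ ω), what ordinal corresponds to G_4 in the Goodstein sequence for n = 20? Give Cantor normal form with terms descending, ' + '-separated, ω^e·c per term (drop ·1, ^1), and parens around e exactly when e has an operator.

ω·3 + 2

step 0: 20 = 4·5; sub 6 for 5: 4·6; = 24; G_1 = 24−1 = 23
step 1: 23 = 3·6 + 5; sub 7 for 6: 3·7 + 5; = 26; G_2 = 26−1 = 25
step 2: 25 = 3·7 + 4; sub 8 for 7: 3·8 + 4; = 28; G_3 = 28−1 = 27
step 3: 27 = 3·8 + 3; sub 9 for 8: 3·9 + 3; = 30; G_4 = 30−1 = 29
step 4: 29 = 3·9 + 2; sub 10 for 9: 3·10 + 2; = 32; G_5 = 32−1 = 31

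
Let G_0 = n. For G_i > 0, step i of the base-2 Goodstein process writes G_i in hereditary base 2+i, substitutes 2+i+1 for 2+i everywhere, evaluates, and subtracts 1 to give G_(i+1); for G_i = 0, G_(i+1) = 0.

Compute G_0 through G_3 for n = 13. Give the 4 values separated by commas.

13, 108, 1279, 16092

G_0 = 13. HB_2(13) = 2^(2 + 1) + 2^2 + 1. Bump = 109. G_1 = 108.
G_1 = 108. HB_3(108) = 3^(3 + 1) + 3^3. Bump = 1280. G_2 = 1279.
G_2 = 1279. HB_4(1279) = 4^(4 + 1) + 3·4^3 + 3·4^2 + 3·4 + 3. Bump = 16093. G_3 = 16092.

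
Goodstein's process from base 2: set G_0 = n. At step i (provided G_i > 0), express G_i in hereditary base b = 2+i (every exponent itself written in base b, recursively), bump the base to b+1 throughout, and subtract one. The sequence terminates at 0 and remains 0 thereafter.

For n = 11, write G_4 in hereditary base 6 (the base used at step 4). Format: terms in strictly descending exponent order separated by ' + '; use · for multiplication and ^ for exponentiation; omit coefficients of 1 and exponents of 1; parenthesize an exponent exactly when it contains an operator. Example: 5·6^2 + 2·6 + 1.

step 0: 11 = 2^(2 + 1) + 2 + 1; sub 3 for 2: 3^(3 + 1) + 3 + 1; = 85; G_1 = 85−1 = 84
step 1: 84 = 3^(3 + 1) + 3; sub 4 for 3: 4^(4 + 1) + 4; = 1028; G_2 = 1028−1 = 1027
step 2: 1027 = 4^(4 + 1) + 3; sub 5 for 4: 5^(5 + 1) + 3; = 15628; G_3 = 15628−1 = 15627
step 3: 15627 = 5^(5 + 1) + 2; sub 6 for 5: 6^(6 + 1) + 2; = 279938; G_4 = 279938−1 = 279937
step 4: 279937 = 6^(6 + 1) + 1; sub 7 for 6: 7^(7 + 1) + 1; = 5764802; G_5 = 5764802−1 = 5764801

6^(6 + 1) + 1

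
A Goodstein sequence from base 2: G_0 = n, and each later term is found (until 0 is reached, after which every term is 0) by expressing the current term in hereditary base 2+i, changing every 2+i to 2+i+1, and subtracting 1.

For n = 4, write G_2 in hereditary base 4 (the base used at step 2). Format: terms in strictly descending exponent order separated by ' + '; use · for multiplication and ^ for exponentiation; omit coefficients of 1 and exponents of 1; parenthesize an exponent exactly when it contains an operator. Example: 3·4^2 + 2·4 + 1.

2·4^2 + 2·4 + 1

step 0: 4 = 2^2; sub 3 for 2: 3^3; = 27; G_1 = 27−1 = 26
step 1: 26 = 2·3^2 + 2·3 + 2; sub 4 for 3: 2·4^2 + 2·4 + 2; = 42; G_2 = 42−1 = 41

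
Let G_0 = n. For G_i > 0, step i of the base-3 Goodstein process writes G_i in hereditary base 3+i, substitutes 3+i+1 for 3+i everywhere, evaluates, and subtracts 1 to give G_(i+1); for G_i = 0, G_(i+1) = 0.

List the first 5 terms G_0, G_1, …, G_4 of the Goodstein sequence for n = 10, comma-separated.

(0) 10|_3 = 3^2 + 1 ↦ 4^2 + 1|_4 = 17 ⇒ 16
(1) 16|_4 = 4^2 ↦ 5^2|_5 = 25 ⇒ 24
(2) 24|_5 = 4·5 + 4 ↦ 4·6 + 4|_6 = 28 ⇒ 27
(3) 27|_6 = 4·6 + 3 ↦ 4·7 + 3|_7 = 31 ⇒ 30

10, 16, 24, 27, 30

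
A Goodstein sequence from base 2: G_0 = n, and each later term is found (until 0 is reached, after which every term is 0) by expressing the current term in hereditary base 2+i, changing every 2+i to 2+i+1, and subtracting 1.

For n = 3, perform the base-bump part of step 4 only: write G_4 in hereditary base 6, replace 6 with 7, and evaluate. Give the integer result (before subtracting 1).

base 2: 3 = 2 + 1; at 3: 3 + 1 = 4; next = 3
base 3: 3 = 3; at 4: 4 = 4; next = 3
base 4: 3 = 3; at 5: 3 = 3; next = 2
base 5: 2 = 2; at 6: 2 = 2; next = 1
base 6: 1 = 1; at 7: 1 = 1; next = 0

1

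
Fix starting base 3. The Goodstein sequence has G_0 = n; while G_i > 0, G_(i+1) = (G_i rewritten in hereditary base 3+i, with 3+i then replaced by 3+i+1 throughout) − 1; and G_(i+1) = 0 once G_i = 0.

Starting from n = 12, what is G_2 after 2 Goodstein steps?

27

[0] 12 ≡ 3^2 + 3 (base 3). Lift 4: 20. −1: 19.
[1] 19 ≡ 4^2 + 3 (base 4). Lift 5: 28. −1: 27.
[2] 27 ≡ 5^2 + 2 (base 5). Lift 6: 38. −1: 37.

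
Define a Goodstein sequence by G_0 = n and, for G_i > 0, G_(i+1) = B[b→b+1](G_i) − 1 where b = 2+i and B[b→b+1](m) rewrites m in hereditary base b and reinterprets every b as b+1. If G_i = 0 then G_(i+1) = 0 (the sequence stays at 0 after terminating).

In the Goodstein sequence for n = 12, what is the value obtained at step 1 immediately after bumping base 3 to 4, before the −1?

G_0 = 12. HB_2(12) = 2^(2 + 1) + 2^2. Bump = 108. G_1 = 107.
G_1 = 107. HB_3(107) = 3^(3 + 1) + 2·3^2 + 2·3 + 2. Bump = 1066. G_2 = 1065.

1066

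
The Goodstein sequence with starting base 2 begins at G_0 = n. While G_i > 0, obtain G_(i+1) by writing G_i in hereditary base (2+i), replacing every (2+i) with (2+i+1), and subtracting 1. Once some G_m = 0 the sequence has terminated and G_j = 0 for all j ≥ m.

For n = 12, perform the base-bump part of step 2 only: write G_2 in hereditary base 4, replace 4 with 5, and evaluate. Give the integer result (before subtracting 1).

15686

G_0 = 12. HB_2(12) = 2^(2 + 1) + 2^2. Bump = 108. G_1 = 107.
G_1 = 107. HB_3(107) = 3^(3 + 1) + 2·3^2 + 2·3 + 2. Bump = 1066. G_2 = 1065.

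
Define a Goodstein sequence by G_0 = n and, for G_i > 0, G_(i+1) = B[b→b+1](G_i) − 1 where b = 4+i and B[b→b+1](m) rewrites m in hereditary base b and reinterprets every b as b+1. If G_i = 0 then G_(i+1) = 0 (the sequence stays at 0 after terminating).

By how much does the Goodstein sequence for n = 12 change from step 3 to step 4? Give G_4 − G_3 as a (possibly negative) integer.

1

12 —HB4→ 3·4 —bump→ 3·5 = 15 —(−1)→ 14
14 —HB5→ 2·5 + 4 —bump→ 2·6 + 4 = 16 —(−1)→ 15
15 —HB6→ 2·6 + 3 —bump→ 2·7 + 3 = 17 —(−1)→ 16
16 —HB7→ 2·7 + 2 —bump→ 2·8 + 2 = 18 —(−1)→ 17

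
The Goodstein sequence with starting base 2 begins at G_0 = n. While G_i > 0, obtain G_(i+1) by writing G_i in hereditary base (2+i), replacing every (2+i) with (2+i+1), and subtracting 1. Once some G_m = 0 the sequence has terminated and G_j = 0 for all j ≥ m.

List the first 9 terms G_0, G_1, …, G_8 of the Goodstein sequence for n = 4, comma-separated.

4, 26, 41, 60, 83, 109, 139, 173, 211

[0] 4 ≡ 2^2 (base 2). Lift 3: 27. −1: 26.
[1] 26 ≡ 2·3^2 + 2·3 + 2 (base 3). Lift 4: 42. −1: 41.
[2] 41 ≡ 2·4^2 + 2·4 + 1 (base 4). Lift 5: 61. −1: 60.
[3] 60 ≡ 2·5^2 + 2·5 (base 5). Lift 6: 84. −1: 83.
[4] 83 ≡ 2·6^2 + 6 + 5 (base 6). Lift 7: 110. −1: 109.
[5] 109 ≡ 2·7^2 + 7 + 4 (base 7). Lift 8: 140. −1: 139.
[6] 139 ≡ 2·8^2 + 8 + 3 (base 8). Lift 9: 174. −1: 173.
[7] 173 ≡ 2·9^2 + 9 + 2 (base 9). Lift 10: 212. −1: 211.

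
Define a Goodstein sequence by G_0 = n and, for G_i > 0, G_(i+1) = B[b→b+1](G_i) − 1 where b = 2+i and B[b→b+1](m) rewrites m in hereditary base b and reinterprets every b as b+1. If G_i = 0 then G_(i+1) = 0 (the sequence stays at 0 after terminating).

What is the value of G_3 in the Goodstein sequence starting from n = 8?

8 —HB2→ 2^(2 + 1) —bump→ 3^(3 + 1) = 81 —(−1)→ 80
80 —HB3→ 2·3^3 + 2·3^2 + 2·3 + 2 —bump→ 2·4^4 + 2·4^2 + 2·4 + 2 = 554 —(−1)→ 553
553 —HB4→ 2·4^4 + 2·4^2 + 2·4 + 1 —bump→ 2·5^5 + 2·5^2 + 2·5 + 1 = 6311 —(−1)→ 6310
6310 —HB5→ 2·5^5 + 2·5^2 + 2·5 —bump→ 2·6^6 + 2·6^2 + 2·6 = 93396 —(−1)→ 93395

6310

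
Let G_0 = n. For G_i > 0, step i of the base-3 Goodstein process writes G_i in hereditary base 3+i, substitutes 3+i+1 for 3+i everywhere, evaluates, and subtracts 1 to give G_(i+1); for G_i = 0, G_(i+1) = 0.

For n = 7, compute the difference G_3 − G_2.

base 3: 7 = 2·3 + 1; at 4: 2·4 + 1 = 9; next = 8
base 4: 8 = 2·4; at 5: 2·5 = 10; next = 9
base 5: 9 = 5 + 4; at 6: 6 + 4 = 10; next = 9

0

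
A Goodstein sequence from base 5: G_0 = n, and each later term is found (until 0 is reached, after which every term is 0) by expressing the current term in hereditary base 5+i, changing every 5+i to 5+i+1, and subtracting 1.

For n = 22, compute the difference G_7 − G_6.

2

(0) 22|_5 = 4·5 + 2 ↦ 4·6 + 2|_6 = 26 ⇒ 25
(1) 25|_6 = 4·6 + 1 ↦ 4·7 + 1|_7 = 29 ⇒ 28
(2) 28|_7 = 4·7 ↦ 4·8|_8 = 32 ⇒ 31
(3) 31|_8 = 3·8 + 7 ↦ 3·9 + 7|_9 = 34 ⇒ 33
(4) 33|_9 = 3·9 + 6 ↦ 3·10 + 6|_10 = 36 ⇒ 35
(5) 35|_10 = 3·10 + 5 ↦ 3·11 + 5|_11 = 38 ⇒ 37
(6) 37|_11 = 3·11 + 4 ↦ 3·12 + 4|_12 = 40 ⇒ 39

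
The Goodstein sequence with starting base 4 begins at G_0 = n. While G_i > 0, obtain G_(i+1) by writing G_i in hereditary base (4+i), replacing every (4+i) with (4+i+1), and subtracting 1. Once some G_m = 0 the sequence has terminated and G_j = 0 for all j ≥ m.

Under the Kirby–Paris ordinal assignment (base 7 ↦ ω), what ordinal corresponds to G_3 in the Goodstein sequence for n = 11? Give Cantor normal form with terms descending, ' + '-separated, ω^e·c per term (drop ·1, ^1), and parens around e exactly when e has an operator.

ω·2

G_0=11  [base 4] 2·4 + 3  →[4↦5]→  2·5 + 3 = 13  −1 ⇒ G_1=12
G_1=12  [base 5] 2·5 + 2  →[5↦6]→  2·6 + 2 = 14  −1 ⇒ G_2=13
G_2=13  [base 6] 2·6 + 1  →[6↦7]→  2·7 + 1 = 15  −1 ⇒ G_3=14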